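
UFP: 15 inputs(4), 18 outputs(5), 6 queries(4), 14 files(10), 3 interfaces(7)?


UFP = EI*4 + EO*5 + EQ*4 + ILF*10 + EIF*7
UFP = 15*4 + 18*5 + 6*4 + 14*10 + 3*7
UFP = 60 + 90 + 24 + 140 + 21
UFP = 335

335


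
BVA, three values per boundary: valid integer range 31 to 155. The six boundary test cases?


Range: [31, 155]
Boundaries: just below min, min, min+1, max-1, max, just above max
Values: [30, 31, 32, 154, 155, 156]

[30, 31, 32, 154, 155, 156]


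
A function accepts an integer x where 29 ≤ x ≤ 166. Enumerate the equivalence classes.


Valid range: [29, 166]
Class 1: x < 29 — invalid
Class 2: 29 ≤ x ≤ 166 — valid
Class 3: x > 166 — invalid
Total equivalence classes: 3

3 equivalence classes


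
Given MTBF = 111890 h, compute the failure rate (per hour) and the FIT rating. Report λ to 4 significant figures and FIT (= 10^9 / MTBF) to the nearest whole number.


Formula: λ = 1 / MTBF; FIT = λ × 1e9 = 1e9 / MTBF
λ = 1 / 111890 ≈ 8.937e-06 failures/hour
FIT = 1e9 / 111890 ≈ 8937 failures per 1e9 hours (nearest whole number)

λ = 8.937e-06 /h, FIT = 8937


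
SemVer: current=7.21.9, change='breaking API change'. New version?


Current: 7.21.9
Change category: 'breaking API change' → major bump
SemVer rule: major bump → increment MAJOR, reset MINOR and PATCH to 0
New: 8.0.0

8.0.0


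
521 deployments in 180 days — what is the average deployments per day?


Formula: deployments per day = releases / days
= 521 / 180
= 2.894 deploys/day
(equivalently, 20.26 deploys/week)

2.894 deploys/day


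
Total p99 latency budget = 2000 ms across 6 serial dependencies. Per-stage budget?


Formula: per_stage = total_budget / stages
per_stage = 2000 / 6
per_stage = 333.33 ms

333.33 ms


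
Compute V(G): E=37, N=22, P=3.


Formula: V(G) = E - N + 2P
V(G) = 37 - 22 + 2*3
V(G) = 15 + 6
V(G) = 21

21


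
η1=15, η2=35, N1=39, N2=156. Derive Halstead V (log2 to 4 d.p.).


Formula: V = N * log2(η), where N = N1 + N2 and η = η1 + η2
η = 15 + 35 = 50
N = 39 + 156 = 195
log2(50) ≈ 5.6439
V = 195 * 5.6439 = 1100.56

1100.56


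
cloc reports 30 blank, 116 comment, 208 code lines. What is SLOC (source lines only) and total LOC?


Total LOC = blank + comment + code
Total LOC = 30 + 116 + 208 = 354
SLOC (source only) = code = 208

Total LOC: 354, SLOC: 208


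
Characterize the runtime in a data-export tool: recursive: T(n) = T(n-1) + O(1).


Reasoning: linear recursion with constant work per frame
Complexity: O(n)

O(n)


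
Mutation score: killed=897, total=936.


Mutation score = killed / total * 100
Mutation score = 897 / 936 * 100
Mutation score = 95.83%

95.83%


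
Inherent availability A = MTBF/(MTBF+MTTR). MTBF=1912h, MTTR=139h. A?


Availability = MTBF / (MTBF + MTTR)
Availability = 1912 / (1912 + 139)
Availability = 1912 / 2051
Availability = 93.2228%

93.2228%


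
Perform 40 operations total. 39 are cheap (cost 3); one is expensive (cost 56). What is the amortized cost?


Formula: Amortized cost = Total cost / Operations
Total cost = (39 * 3) + (1 * 56)
Total cost = 117 + 56 = 173
Amortized = 173 / 40 = 4.325

4.325


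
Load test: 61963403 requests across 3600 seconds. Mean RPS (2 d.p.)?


Formula: throughput = requests / seconds
throughput = 61963403 / 3600
throughput = 17212.06 requests/second

17212.06 requests/second


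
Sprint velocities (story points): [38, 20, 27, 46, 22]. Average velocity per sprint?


Formula: Avg velocity = Total points / Number of sprints
Points: [38, 20, 27, 46, 22]
Sum = 38 + 20 + 27 + 46 + 22 = 153
Avg velocity = 153 / 5 = 30.6 points/sprint

30.6 points/sprint


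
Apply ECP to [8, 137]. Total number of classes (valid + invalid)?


Valid range: [8, 137]
Class 1: x < 8 — invalid
Class 2: 8 ≤ x ≤ 137 — valid
Class 3: x > 137 — invalid
Total equivalence classes: 3

3 equivalence classes


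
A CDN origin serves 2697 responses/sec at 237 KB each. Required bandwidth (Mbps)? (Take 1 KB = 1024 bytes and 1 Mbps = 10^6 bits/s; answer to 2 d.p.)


Formula: Mbps = payload_bytes * RPS * 8 / 1e6
Payload per request = 237 KB = 237 * 1024 = 242688 bytes
Total bytes/sec = 242688 * 2697 = 654529536
Total bits/sec = 654529536 * 8 = 5236236288
Mbps = 5236236288 / 1e6 = 5236.24

5236.24 Mbps


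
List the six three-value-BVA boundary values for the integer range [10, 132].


Range: [10, 132]
Boundaries: just below min, min, min+1, max-1, max, just above max
Values: [9, 10, 11, 131, 132, 133]

[9, 10, 11, 131, 132, 133]


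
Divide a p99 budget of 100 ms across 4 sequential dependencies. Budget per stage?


Formula: per_stage = total_budget / stages
per_stage = 100 / 4
per_stage = 25.0 ms

25.0 ms


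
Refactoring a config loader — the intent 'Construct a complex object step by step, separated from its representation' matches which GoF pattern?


This matches the Builder pattern

Builder


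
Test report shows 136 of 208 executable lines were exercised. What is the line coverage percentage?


Coverage = covered / total * 100
Coverage = 136 / 208 * 100
Coverage = 65.38%

65.38%


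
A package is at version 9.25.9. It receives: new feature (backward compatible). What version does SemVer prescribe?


Current: 9.25.9
Change category: 'new feature (backward compatible)' → minor bump
SemVer rule: minor bump → increment MINOR, reset PATCH to 0 (MAJOR unchanged)
New: 9.26.0

9.26.0


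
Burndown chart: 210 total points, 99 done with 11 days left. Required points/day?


Formula: Required rate = Remaining points / Days left
Remaining = 210 - 99 = 111 points
Required rate = 111 / 11 = 10.09 points/day

10.09 points/day


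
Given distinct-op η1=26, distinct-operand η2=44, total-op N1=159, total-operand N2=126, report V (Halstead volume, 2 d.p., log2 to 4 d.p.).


Formula: V = N * log2(η), where N = N1 + N2 and η = η1 + η2
η = 26 + 44 = 70
N = 159 + 126 = 285
log2(70) ≈ 6.1293
V = 285 * 6.1293 = 1746.85

1746.85


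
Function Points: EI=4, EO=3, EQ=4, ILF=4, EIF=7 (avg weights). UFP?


UFP = EI*4 + EO*5 + EQ*4 + ILF*10 + EIF*7
UFP = 4*4 + 3*5 + 4*4 + 4*10 + 7*7
UFP = 16 + 15 + 16 + 40 + 49
UFP = 136

136


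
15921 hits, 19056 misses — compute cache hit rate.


Formula: hit rate = hits / (hits + misses) * 100
hit rate = 15921 / (15921 + 19056) * 100
hit rate = 15921 / 34977 * 100
hit rate = 45.52%

45.52%


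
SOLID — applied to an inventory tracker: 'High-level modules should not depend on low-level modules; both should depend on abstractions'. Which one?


This describes the Dependency Inversion Principle (DIP)

Dependency Inversion Principle (DIP)


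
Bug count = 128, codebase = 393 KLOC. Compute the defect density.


Defect density = defects / KLOC
Defect density = 128 / 393
Defect density = 0.326 defects/KLOC

0.326 defects/KLOC


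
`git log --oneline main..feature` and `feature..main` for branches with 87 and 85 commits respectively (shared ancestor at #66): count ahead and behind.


Common ancestor: commit #66
feature commits after divergence: 87 - 66 = 21
main commits after divergence: 85 - 66 = 19
feature is 21 commits ahead of main
main is 19 commits ahead of feature

feature ahead: 21, main ahead: 19


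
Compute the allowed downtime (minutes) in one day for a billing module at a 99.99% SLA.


Formula: allowed downtime = period * (100 - SLA) / 100
Period (day) = 1440 minutes
Unavailability fraction = (100 - 99.99) / 100
Allowed downtime = 1440 * (100 - 99.99) / 100
Allowed downtime = 0.144 minutes

0.144 minutes


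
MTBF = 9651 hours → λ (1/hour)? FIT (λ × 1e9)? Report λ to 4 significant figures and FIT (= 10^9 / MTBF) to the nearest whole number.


Formula: λ = 1 / MTBF; FIT = λ × 1e9 = 1e9 / MTBF
λ = 1 / 9651 ≈ 1.036e-04 failures/hour
FIT = 1e9 / 9651 ≈ 103616 failures per 1e9 hours (nearest whole number)

λ = 1.036e-04 /h, FIT = 103616


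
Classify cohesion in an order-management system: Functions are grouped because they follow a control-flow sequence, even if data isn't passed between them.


Reasoning: Grouped by order of execution within a routine, not by data flow
Type: Procedural cohesion

Procedural cohesion


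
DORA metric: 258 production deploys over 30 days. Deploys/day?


Formula: deployments per day = releases / days
= 258 / 30
= 8.6 deploys/day
(equivalently, 60.2 deploys/week)

8.6 deploys/day


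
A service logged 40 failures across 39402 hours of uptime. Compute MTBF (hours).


Formula: MTBF = Total operating time / Number of failures
MTBF = 39402 / 40
MTBF = 985.05 hours

985.05 hours


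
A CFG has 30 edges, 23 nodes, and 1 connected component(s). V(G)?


Formula: V(G) = E - N + 2P
V(G) = 30 - 23 + 2*1
V(G) = 7 + 2
V(G) = 9

9


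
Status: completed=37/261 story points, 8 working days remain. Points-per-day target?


Formula: Required rate = Remaining points / Days left
Remaining = 261 - 37 = 224 points
Required rate = 224 / 8 = 28.0 points/day

28.0 points/day


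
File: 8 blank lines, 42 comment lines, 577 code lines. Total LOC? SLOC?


Total LOC = blank + comment + code
Total LOC = 8 + 42 + 577 = 627
SLOC (source only) = code = 577

Total LOC: 627, SLOC: 577


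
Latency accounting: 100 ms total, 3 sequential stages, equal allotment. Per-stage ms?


Formula: per_stage = total_budget / stages
per_stage = 100 / 3
per_stage = 33.33 ms

33.33 ms


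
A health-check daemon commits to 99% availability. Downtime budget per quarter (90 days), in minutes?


Formula: allowed downtime = period * (100 - SLA) / 100
Period (quarter (90 days)) = 129600 minutes
Unavailability fraction = (100 - 99.0) / 100
Allowed downtime = 129600 * (100 - 99.0) / 100
Allowed downtime = 1296.0 minutes

1296.0 minutes


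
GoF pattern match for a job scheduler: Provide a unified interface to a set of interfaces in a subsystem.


This matches the Facade pattern

Facade


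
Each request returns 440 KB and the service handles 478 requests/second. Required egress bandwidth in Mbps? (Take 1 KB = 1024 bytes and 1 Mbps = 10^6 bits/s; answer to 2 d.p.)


Formula: Mbps = payload_bytes * RPS * 8 / 1e6
Payload per request = 440 KB = 440 * 1024 = 450560 bytes
Total bytes/sec = 450560 * 478 = 215367680
Total bits/sec = 215367680 * 8 = 1722941440
Mbps = 1722941440 / 1e6 = 1722.94

1722.94 Mbps


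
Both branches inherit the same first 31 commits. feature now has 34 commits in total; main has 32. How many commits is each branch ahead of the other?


Common ancestor: commit #31
feature commits after divergence: 34 - 31 = 3
main commits after divergence: 32 - 31 = 1
feature is 3 commits ahead of main
main is 1 commits ahead of feature

feature ahead: 3, main ahead: 1


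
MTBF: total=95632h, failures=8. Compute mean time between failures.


Formula: MTBF = Total operating time / Number of failures
MTBF = 95632 / 8
MTBF = 11954.0 hours

11954.0 hours


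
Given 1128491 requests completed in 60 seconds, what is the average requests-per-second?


Formula: throughput = requests / seconds
throughput = 1128491 / 60
throughput = 18808.18 requests/second

18808.18 requests/second


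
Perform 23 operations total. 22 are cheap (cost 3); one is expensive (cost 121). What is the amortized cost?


Formula: Amortized cost = Total cost / Operations
Total cost = (22 * 3) + (1 * 121)
Total cost = 66 + 121 = 187
Amortized = 187 / 23 = 8.1304

8.1304


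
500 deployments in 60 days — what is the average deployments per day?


Formula: deployments per day = releases / days
= 500 / 60
= 8.333 deploys/day
(equivalently, 58.33 deploys/week)

8.333 deploys/day


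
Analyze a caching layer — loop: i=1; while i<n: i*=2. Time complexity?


Reasoning: i doubles each step so iterations are log2(n)
Complexity: O(log n)

O(log n)


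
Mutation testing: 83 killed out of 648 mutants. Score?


Mutation score = killed / total * 100
Mutation score = 83 / 648 * 100
Mutation score = 12.81%

12.81%


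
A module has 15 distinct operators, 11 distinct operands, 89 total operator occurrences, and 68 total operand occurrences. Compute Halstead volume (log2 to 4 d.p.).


Formula: V = N * log2(η), where N = N1 + N2 and η = η1 + η2
η = 15 + 11 = 26
N = 89 + 68 = 157
log2(26) ≈ 4.7004
V = 157 * 4.7004 = 737.96

737.96


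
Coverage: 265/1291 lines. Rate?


Coverage = covered / total * 100
Coverage = 265 / 1291 * 100
Coverage = 20.53%

20.53%


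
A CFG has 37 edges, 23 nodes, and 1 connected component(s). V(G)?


Formula: V(G) = E - N + 2P
V(G) = 37 - 23 + 2*1
V(G) = 14 + 2
V(G) = 16

16


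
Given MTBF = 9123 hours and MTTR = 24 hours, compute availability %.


Availability = MTBF / (MTBF + MTTR)
Availability = 9123 / (9123 + 24)
Availability = 9123 / 9147
Availability = 99.7376%

99.7376%


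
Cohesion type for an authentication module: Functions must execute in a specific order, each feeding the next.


Reasoning: Output of one is input to next
Type: Sequential cohesion

Sequential cohesion


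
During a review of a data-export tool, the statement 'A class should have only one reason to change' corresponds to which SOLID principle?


This describes the Single Responsibility Principle (SRP)

Single Responsibility Principle (SRP)


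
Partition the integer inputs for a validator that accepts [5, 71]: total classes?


Valid range: [5, 71]
Class 1: x < 5 — invalid
Class 2: 5 ≤ x ≤ 71 — valid
Class 3: x > 71 — invalid
Total equivalence classes: 3

3 equivalence classes


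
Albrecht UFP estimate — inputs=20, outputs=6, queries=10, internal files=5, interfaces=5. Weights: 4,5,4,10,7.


UFP = EI*4 + EO*5 + EQ*4 + ILF*10 + EIF*7
UFP = 20*4 + 6*5 + 10*4 + 5*10 + 5*7
UFP = 80 + 30 + 40 + 50 + 35
UFP = 235

235


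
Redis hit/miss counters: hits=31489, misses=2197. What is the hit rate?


Formula: hit rate = hits / (hits + misses) * 100
hit rate = 31489 / (31489 + 2197) * 100
hit rate = 31489 / 33686 * 100
hit rate = 93.48%

93.48%


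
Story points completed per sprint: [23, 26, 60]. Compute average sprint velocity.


Formula: Avg velocity = Total points / Number of sprints
Points: [23, 26, 60]
Sum = 23 + 26 + 60 = 109
Avg velocity = 109 / 3 = 36.33 points/sprint

36.33 points/sprint


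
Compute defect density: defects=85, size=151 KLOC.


Defect density = defects / KLOC
Defect density = 85 / 151
Defect density = 0.563 defects/KLOC

0.563 defects/KLOC


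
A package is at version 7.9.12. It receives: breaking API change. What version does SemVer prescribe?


Current: 7.9.12
Change category: 'breaking API change' → major bump
SemVer rule: major bump → increment MAJOR, reset MINOR and PATCH to 0
New: 8.0.0

8.0.0


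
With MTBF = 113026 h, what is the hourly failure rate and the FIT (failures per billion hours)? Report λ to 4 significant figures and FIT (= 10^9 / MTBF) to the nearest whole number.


Formula: λ = 1 / MTBF; FIT = λ × 1e9 = 1e9 / MTBF
λ = 1 / 113026 ≈ 8.848e-06 failures/hour
FIT = 1e9 / 113026 ≈ 8848 failures per 1e9 hours (nearest whole number)

λ = 8.848e-06 /h, FIT = 8848


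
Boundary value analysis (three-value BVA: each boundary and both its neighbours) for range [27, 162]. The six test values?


Range: [27, 162]
Boundaries: just below min, min, min+1, max-1, max, just above max
Values: [26, 27, 28, 161, 162, 163]

[26, 27, 28, 161, 162, 163]


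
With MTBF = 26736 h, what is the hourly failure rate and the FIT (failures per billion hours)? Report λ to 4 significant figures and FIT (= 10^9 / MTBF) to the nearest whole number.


Formula: λ = 1 / MTBF; FIT = λ × 1e9 = 1e9 / MTBF
λ = 1 / 26736 ≈ 3.740e-05 failures/hour
FIT = 1e9 / 26736 ≈ 37403 failures per 1e9 hours (nearest whole number)

λ = 3.740e-05 /h, FIT = 37403


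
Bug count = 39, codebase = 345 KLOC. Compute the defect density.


Defect density = defects / KLOC
Defect density = 39 / 345
Defect density = 0.113 defects/KLOC

0.113 defects/KLOC


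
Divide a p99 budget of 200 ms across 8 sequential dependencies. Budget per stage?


Formula: per_stage = total_budget / stages
per_stage = 200 / 8
per_stage = 25.0 ms

25.0 ms


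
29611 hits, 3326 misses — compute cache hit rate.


Formula: hit rate = hits / (hits + misses) * 100
hit rate = 29611 / (29611 + 3326) * 100
hit rate = 29611 / 32937 * 100
hit rate = 89.9%

89.9%


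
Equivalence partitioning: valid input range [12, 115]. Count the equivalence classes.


Valid range: [12, 115]
Class 1: x < 12 — invalid
Class 2: 12 ≤ x ≤ 115 — valid
Class 3: x > 115 — invalid
Total equivalence classes: 3

3 equivalence classes


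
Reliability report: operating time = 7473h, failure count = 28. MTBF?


Formula: MTBF = Total operating time / Number of failures
MTBF = 7473 / 28
MTBF = 266.89 hours

266.89 hours


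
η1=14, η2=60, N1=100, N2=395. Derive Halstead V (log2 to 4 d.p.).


Formula: V = N * log2(η), where N = N1 + N2 and η = η1 + η2
η = 14 + 60 = 74
N = 100 + 395 = 495
log2(74) ≈ 6.2095
V = 495 * 6.2095 = 3073.70

3073.70


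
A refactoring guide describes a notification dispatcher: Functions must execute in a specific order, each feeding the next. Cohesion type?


Reasoning: Output of one is input to next
Type: Sequential cohesion

Sequential cohesion


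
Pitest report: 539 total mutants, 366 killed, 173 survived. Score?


Mutation score = killed / total * 100
Mutation score = 366 / 539 * 100
Mutation score = 67.9%

67.9%


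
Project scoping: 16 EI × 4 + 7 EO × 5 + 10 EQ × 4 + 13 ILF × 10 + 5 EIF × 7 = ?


UFP = EI*4 + EO*5 + EQ*4 + ILF*10 + EIF*7
UFP = 16*4 + 7*5 + 10*4 + 13*10 + 5*7
UFP = 64 + 35 + 40 + 130 + 35
UFP = 304

304


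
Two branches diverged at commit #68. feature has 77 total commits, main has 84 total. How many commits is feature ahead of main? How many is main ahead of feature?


Common ancestor: commit #68
feature commits after divergence: 77 - 68 = 9
main commits after divergence: 84 - 68 = 16
feature is 9 commits ahead of main
main is 16 commits ahead of feature

feature ahead: 9, main ahead: 16


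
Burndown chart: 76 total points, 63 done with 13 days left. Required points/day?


Formula: Required rate = Remaining points / Days left
Remaining = 76 - 63 = 13 points
Required rate = 13 / 13 = 1.0 points/day

1.0 points/day


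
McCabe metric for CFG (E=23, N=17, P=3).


Formula: V(G) = E - N + 2P
V(G) = 23 - 17 + 2*3
V(G) = 6 + 6
V(G) = 12

12


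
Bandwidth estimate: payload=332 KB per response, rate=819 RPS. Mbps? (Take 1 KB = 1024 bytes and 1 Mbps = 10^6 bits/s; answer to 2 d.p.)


Formula: Mbps = payload_bytes * RPS * 8 / 1e6
Payload per request = 332 KB = 332 * 1024 = 339968 bytes
Total bytes/sec = 339968 * 819 = 278433792
Total bits/sec = 278433792 * 8 = 2227470336
Mbps = 2227470336 / 1e6 = 2227.47

2227.47 Mbps


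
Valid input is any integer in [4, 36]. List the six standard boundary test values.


Range: [4, 36]
Boundaries: just below min, min, min+1, max-1, max, just above max
Values: [3, 4, 5, 35, 36, 37]

[3, 4, 5, 35, 36, 37]


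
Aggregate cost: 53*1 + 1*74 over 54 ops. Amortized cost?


Formula: Amortized cost = Total cost / Operations
Total cost = (53 * 1) + (1 * 74)
Total cost = 53 + 74 = 127
Amortized = 127 / 54 = 2.3519

2.3519


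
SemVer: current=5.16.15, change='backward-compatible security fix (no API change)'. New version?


Current: 5.16.15
Change category: 'backward-compatible security fix (no API change)' → patch bump
SemVer rule: patch bump → increment PATCH (MAJOR and MINOR unchanged)
New: 5.16.16

5.16.16


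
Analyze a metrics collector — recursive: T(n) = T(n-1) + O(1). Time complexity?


Reasoning: linear recursion with constant work per frame
Complexity: O(n)

O(n)


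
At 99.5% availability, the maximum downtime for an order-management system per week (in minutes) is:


Formula: allowed downtime = period * (100 - SLA) / 100
Period (week) = 10080 minutes
Unavailability fraction = (100 - 99.5) / 100
Allowed downtime = 10080 * (100 - 99.5) / 100
Allowed downtime = 50.4 minutes

50.4 minutes


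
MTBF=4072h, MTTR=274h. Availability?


Availability = MTBF / (MTBF + MTTR)
Availability = 4072 / (4072 + 274)
Availability = 4072 / 4346
Availability = 93.6954%

93.6954%


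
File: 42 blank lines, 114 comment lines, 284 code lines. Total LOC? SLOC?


Total LOC = blank + comment + code
Total LOC = 42 + 114 + 284 = 440
SLOC (source only) = code = 284

Total LOC: 440, SLOC: 284


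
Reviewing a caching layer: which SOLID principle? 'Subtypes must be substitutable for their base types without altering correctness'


This describes the Liskov Substitution Principle (LSP)

Liskov Substitution Principle (LSP)


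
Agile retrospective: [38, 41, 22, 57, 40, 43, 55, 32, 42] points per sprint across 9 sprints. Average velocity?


Formula: Avg velocity = Total points / Number of sprints
Points: [38, 41, 22, 57, 40, 43, 55, 32, 42]
Sum = 38 + 41 + 22 + 57 + 40 + 43 + 55 + 32 + 42 = 370
Avg velocity = 370 / 9 = 41.11 points/sprint

41.11 points/sprint


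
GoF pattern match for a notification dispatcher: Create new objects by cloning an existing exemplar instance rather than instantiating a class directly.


This matches the Prototype pattern

Prototype


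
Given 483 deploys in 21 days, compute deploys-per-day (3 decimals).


Formula: deployments per day = releases / days
= 483 / 21
= 23.0 deploys/day
(equivalently, 161.0 deploys/week)

23.0 deploys/day


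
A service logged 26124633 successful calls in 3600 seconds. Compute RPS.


Formula: throughput = requests / seconds
throughput = 26124633 / 3600
throughput = 7256.84 requests/second

7256.84 requests/second


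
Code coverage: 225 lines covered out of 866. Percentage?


Coverage = covered / total * 100
Coverage = 225 / 866 * 100
Coverage = 25.98%

25.98%


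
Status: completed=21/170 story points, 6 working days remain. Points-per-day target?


Formula: Required rate = Remaining points / Days left
Remaining = 170 - 21 = 149 points
Required rate = 149 / 6 = 24.83 points/day

24.83 points/day


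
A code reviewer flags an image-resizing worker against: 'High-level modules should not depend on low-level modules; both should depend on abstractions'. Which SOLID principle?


This describes the Dependency Inversion Principle (DIP)

Dependency Inversion Principle (DIP)


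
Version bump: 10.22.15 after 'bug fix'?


Current: 10.22.15
Change category: 'bug fix' → patch bump
SemVer rule: patch bump → increment PATCH (MAJOR and MINOR unchanged)
New: 10.22.16

10.22.16


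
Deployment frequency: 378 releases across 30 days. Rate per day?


Formula: deployments per day = releases / days
= 378 / 30
= 12.6 deploys/day
(equivalently, 88.2 deploys/week)

12.6 deploys/day


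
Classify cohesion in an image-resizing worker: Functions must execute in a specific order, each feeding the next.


Reasoning: Output of one is input to next
Type: Sequential cohesion

Sequential cohesion


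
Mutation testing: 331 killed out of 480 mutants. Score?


Mutation score = killed / total * 100
Mutation score = 331 / 480 * 100
Mutation score = 68.96%

68.96%


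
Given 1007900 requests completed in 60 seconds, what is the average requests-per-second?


Formula: throughput = requests / seconds
throughput = 1007900 / 60
throughput = 16798.33 requests/second

16798.33 requests/second


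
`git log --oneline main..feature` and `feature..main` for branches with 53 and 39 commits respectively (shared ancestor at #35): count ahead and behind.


Common ancestor: commit #35
feature commits after divergence: 53 - 35 = 18
main commits after divergence: 39 - 35 = 4
feature is 18 commits ahead of main
main is 4 commits ahead of feature

feature ahead: 18, main ahead: 4


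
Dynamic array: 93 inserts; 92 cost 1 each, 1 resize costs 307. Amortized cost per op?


Formula: Amortized cost = Total cost / Operations
Total cost = (92 * 1) + (1 * 307)
Total cost = 92 + 307 = 399
Amortized = 399 / 93 = 4.2903

4.2903


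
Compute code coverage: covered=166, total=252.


Coverage = covered / total * 100
Coverage = 166 / 252 * 100
Coverage = 65.87%

65.87%


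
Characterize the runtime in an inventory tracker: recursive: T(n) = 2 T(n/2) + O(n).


Reasoning: master theorem case 2 (merge-sort recurrence)
Complexity: O(n log n)

O(n log n)


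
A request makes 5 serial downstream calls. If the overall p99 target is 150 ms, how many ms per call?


Formula: per_stage = total_budget / stages
per_stage = 150 / 5
per_stage = 30.0 ms

30.0 ms


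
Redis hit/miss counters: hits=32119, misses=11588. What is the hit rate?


Formula: hit rate = hits / (hits + misses) * 100
hit rate = 32119 / (32119 + 11588) * 100
hit rate = 32119 / 43707 * 100
hit rate = 73.49%

73.49%


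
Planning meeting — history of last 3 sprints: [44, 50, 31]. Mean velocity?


Formula: Avg velocity = Total points / Number of sprints
Points: [44, 50, 31]
Sum = 44 + 50 + 31 = 125
Avg velocity = 125 / 3 = 41.67 points/sprint

41.67 points/sprint


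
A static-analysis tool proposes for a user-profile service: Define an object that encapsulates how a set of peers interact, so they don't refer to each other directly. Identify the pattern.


This matches the Mediator pattern

Mediator


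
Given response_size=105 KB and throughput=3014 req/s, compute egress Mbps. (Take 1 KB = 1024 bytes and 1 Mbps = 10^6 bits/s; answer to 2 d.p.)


Formula: Mbps = payload_bytes * RPS * 8 / 1e6
Payload per request = 105 KB = 105 * 1024 = 107520 bytes
Total bytes/sec = 107520 * 3014 = 324065280
Total bits/sec = 324065280 * 8 = 2592522240
Mbps = 2592522240 / 1e6 = 2592.52

2592.52 Mbps


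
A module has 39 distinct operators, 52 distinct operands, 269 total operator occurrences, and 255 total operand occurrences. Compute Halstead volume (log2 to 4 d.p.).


Formula: V = N * log2(η), where N = N1 + N2 and η = η1 + η2
η = 39 + 52 = 91
N = 269 + 255 = 524
log2(91) ≈ 6.5078
V = 524 * 6.5078 = 3410.09

3410.09


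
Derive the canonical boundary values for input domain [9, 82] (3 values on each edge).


Range: [9, 82]
Boundaries: just below min, min, min+1, max-1, max, just above max
Values: [8, 9, 10, 81, 82, 83]

[8, 9, 10, 81, 82, 83]


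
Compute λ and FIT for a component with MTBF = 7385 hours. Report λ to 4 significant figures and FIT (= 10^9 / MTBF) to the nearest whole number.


Formula: λ = 1 / MTBF; FIT = λ × 1e9 = 1e9 / MTBF
λ = 1 / 7385 ≈ 1.354e-04 failures/hour
FIT = 1e9 / 7385 ≈ 135410 failures per 1e9 hours (nearest whole number)

λ = 1.354e-04 /h, FIT = 135410


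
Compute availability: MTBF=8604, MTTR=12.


Availability = MTBF / (MTBF + MTTR)
Availability = 8604 / (8604 + 12)
Availability = 8604 / 8616
Availability = 99.8607%

99.8607%


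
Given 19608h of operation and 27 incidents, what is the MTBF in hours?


Formula: MTBF = Total operating time / Number of failures
MTBF = 19608 / 27
MTBF = 726.22 hours

726.22 hours


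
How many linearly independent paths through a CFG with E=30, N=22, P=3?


Formula: V(G) = E - N + 2P
V(G) = 30 - 22 + 2*3
V(G) = 8 + 6
V(G) = 14

14


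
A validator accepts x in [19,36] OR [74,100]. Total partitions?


Valid ranges: [19,36] and [74,100]
Class 1: x < 19 — invalid
Class 2: 19 ≤ x ≤ 36 — valid
Class 3: 36 < x < 74 — invalid (gap between ranges)
Class 4: 74 ≤ x ≤ 100 — valid
Class 5: x > 100 — invalid
Total equivalence classes: 5

5 equivalence classes


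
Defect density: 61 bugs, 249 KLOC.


Defect density = defects / KLOC
Defect density = 61 / 249
Defect density = 0.245 defects/KLOC

0.245 defects/KLOC


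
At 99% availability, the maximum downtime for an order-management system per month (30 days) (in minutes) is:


Formula: allowed downtime = period * (100 - SLA) / 100
Period (month (30 days)) = 43200 minutes
Unavailability fraction = (100 - 99.0) / 100
Allowed downtime = 43200 * (100 - 99.0) / 100
Allowed downtime = 432.0 minutes

432.0 minutes


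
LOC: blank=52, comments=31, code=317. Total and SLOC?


Total LOC = blank + comment + code
Total LOC = 52 + 31 + 317 = 400
SLOC (source only) = code = 317

Total LOC: 400, SLOC: 317


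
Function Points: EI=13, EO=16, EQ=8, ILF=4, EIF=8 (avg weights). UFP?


UFP = EI*4 + EO*5 + EQ*4 + ILF*10 + EIF*7
UFP = 13*4 + 16*5 + 8*4 + 4*10 + 8*7
UFP = 52 + 80 + 32 + 40 + 56
UFP = 260

260


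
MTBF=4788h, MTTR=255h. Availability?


Availability = MTBF / (MTBF + MTTR)
Availability = 4788 / (4788 + 255)
Availability = 4788 / 5043
Availability = 94.9435%

94.9435%


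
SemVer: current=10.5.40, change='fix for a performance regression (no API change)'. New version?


Current: 10.5.40
Change category: 'fix for a performance regression (no API change)' → patch bump
SemVer rule: patch bump → increment PATCH (MAJOR and MINOR unchanged)
New: 10.5.41

10.5.41


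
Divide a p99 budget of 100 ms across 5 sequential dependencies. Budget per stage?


Formula: per_stage = total_budget / stages
per_stage = 100 / 5
per_stage = 20.0 ms

20.0 ms


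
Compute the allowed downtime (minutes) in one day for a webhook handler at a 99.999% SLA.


Formula: allowed downtime = period * (100 - SLA) / 100
Period (day) = 1440 minutes
Unavailability fraction = (100 - 99.999) / 100
Allowed downtime = 1440 * (100 - 99.999) / 100
Allowed downtime = 0.0144 minutes

0.0144 minutes


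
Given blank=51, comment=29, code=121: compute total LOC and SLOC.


Total LOC = blank + comment + code
Total LOC = 51 + 29 + 121 = 201
SLOC (source only) = code = 121

Total LOC: 201, SLOC: 121


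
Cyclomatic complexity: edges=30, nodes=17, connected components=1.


Formula: V(G) = E - N + 2P
V(G) = 30 - 17 + 2*1
V(G) = 13 + 2
V(G) = 15

15


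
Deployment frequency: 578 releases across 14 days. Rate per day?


Formula: deployments per day = releases / days
= 578 / 14
= 41.286 deploys/day
(equivalently, 289.0 deploys/week)

41.286 deploys/day


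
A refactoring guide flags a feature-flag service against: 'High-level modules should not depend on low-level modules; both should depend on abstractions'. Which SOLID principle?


This describes the Dependency Inversion Principle (DIP)

Dependency Inversion Principle (DIP)


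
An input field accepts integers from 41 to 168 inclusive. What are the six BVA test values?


Range: [41, 168]
Boundaries: just below min, min, min+1, max-1, max, just above max
Values: [40, 41, 42, 167, 168, 169]

[40, 41, 42, 167, 168, 169]


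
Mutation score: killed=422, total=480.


Mutation score = killed / total * 100
Mutation score = 422 / 480 * 100
Mutation score = 87.92%

87.92%


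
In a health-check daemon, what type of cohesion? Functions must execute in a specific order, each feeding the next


Reasoning: Output of one is input to next
Type: Sequential cohesion

Sequential cohesion


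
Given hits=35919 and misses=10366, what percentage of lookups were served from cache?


Formula: hit rate = hits / (hits + misses) * 100
hit rate = 35919 / (35919 + 10366) * 100
hit rate = 35919 / 46285 * 100
hit rate = 77.6%

77.6%


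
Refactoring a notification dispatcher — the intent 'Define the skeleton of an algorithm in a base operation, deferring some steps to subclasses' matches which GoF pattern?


This matches the Template Method pattern

Template Method


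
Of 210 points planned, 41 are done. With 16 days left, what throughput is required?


Formula: Required rate = Remaining points / Days left
Remaining = 210 - 41 = 169 points
Required rate = 169 / 16 = 10.56 points/day

10.56 points/day


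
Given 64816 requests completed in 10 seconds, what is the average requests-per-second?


Formula: throughput = requests / seconds
throughput = 64816 / 10
throughput = 6481.6 requests/second

6481.6 requests/second


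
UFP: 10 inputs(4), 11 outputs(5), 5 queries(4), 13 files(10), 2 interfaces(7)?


UFP = EI*4 + EO*5 + EQ*4 + ILF*10 + EIF*7
UFP = 10*4 + 11*5 + 5*4 + 13*10 + 2*7
UFP = 40 + 55 + 20 + 130 + 14
UFP = 259

259


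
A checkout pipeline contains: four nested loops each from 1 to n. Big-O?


Reasoning: four levels of nesting
Complexity: O(n^4)

O(n^4)


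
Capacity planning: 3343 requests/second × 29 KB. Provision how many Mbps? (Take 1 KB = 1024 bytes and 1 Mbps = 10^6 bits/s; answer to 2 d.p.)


Formula: Mbps = payload_bytes * RPS * 8 / 1e6
Payload per request = 29 KB = 29 * 1024 = 29696 bytes
Total bytes/sec = 29696 * 3343 = 99273728
Total bits/sec = 99273728 * 8 = 794189824
Mbps = 794189824 / 1e6 = 794.19

794.19 Mbps


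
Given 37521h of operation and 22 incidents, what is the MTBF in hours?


Formula: MTBF = Total operating time / Number of failures
MTBF = 37521 / 22
MTBF = 1705.5 hours

1705.5 hours


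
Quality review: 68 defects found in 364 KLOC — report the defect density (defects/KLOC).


Defect density = defects / KLOC
Defect density = 68 / 364
Defect density = 0.187 defects/KLOC

0.187 defects/KLOC


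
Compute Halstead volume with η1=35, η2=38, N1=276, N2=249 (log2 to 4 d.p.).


Formula: V = N * log2(η), where N = N1 + N2 and η = η1 + η2
η = 35 + 38 = 73
N = 276 + 249 = 525
log2(73) ≈ 6.1898
V = 525 * 6.1898 = 3249.65

3249.65


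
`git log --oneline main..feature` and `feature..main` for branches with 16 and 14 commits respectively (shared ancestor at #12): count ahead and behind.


Common ancestor: commit #12
feature commits after divergence: 16 - 12 = 4
main commits after divergence: 14 - 12 = 2
feature is 4 commits ahead of main
main is 2 commits ahead of feature

feature ahead: 4, main ahead: 2


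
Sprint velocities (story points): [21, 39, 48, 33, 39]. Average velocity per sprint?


Formula: Avg velocity = Total points / Number of sprints
Points: [21, 39, 48, 33, 39]
Sum = 21 + 39 + 48 + 33 + 39 = 180
Avg velocity = 180 / 5 = 36.0 points/sprint

36.0 points/sprint


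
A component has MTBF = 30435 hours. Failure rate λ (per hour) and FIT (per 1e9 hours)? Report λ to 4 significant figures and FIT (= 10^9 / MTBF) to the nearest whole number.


Formula: λ = 1 / MTBF; FIT = λ × 1e9 = 1e9 / MTBF
λ = 1 / 30435 ≈ 3.286e-05 failures/hour
FIT = 1e9 / 30435 ≈ 32857 failures per 1e9 hours (nearest whole number)

λ = 3.286e-05 /h, FIT = 32857


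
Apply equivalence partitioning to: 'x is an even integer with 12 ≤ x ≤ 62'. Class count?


Constraint: even integers in [12, 62]
Class 1: x < 12 — out-of-range invalid
Class 2: x in [12,62] but odd — wrong type invalid
Class 3: x in [12,62] and even — valid
Class 4: x > 62 — out-of-range invalid
Total equivalence classes: 4

4 equivalence classes


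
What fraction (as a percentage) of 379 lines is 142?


Coverage = covered / total * 100
Coverage = 142 / 379 * 100
Coverage = 37.47%

37.47%


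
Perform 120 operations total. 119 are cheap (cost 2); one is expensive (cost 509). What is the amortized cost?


Formula: Amortized cost = Total cost / Operations
Total cost = (119 * 2) + (1 * 509)
Total cost = 238 + 509 = 747
Amortized = 747 / 120 = 6.225

6.225


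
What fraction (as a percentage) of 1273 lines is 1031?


Coverage = covered / total * 100
Coverage = 1031 / 1273 * 100
Coverage = 80.99%

80.99%


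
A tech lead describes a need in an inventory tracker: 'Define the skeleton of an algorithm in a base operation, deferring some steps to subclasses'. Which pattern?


This matches the Template Method pattern

Template Method


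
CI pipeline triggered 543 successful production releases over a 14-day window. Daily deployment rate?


Formula: deployments per day = releases / days
= 543 / 14
= 38.786 deploys/day
(equivalently, 271.5 deploys/week)

38.786 deploys/day


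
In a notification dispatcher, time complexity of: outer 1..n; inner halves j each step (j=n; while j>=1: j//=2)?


Reasoning: n times log n
Complexity: O(n log n)

O(n log n)


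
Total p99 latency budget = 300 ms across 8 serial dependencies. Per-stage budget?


Formula: per_stage = total_budget / stages
per_stage = 300 / 8
per_stage = 37.5 ms

37.5 ms


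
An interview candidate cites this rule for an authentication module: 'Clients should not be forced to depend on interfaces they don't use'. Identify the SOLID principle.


This describes the Interface Segregation Principle (ISP)

Interface Segregation Principle (ISP)


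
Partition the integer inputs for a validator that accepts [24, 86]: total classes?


Valid range: [24, 86]
Class 1: x < 24 — invalid
Class 2: 24 ≤ x ≤ 86 — valid
Class 3: x > 86 — invalid
Total equivalence classes: 3

3 equivalence classes


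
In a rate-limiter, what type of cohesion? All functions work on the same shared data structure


Reasoning: Functions share data
Type: Communicational cohesion

Communicational cohesion


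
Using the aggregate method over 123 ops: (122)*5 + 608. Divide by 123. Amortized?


Formula: Amortized cost = Total cost / Operations
Total cost = (122 * 5) + (1 * 608)
Total cost = 610 + 608 = 1218
Amortized = 1218 / 123 = 9.9024

9.9024


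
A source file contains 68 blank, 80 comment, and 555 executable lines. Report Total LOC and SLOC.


Total LOC = blank + comment + code
Total LOC = 68 + 80 + 555 = 703
SLOC (source only) = code = 555

Total LOC: 703, SLOC: 555


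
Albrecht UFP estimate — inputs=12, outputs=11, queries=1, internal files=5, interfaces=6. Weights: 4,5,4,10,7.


UFP = EI*4 + EO*5 + EQ*4 + ILF*10 + EIF*7
UFP = 12*4 + 11*5 + 1*4 + 5*10 + 6*7
UFP = 48 + 55 + 4 + 50 + 42
UFP = 199

199


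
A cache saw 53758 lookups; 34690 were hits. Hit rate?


Formula: hit rate = hits / (hits + misses) * 100
hit rate = 34690 / (34690 + 19068) * 100
hit rate = 34690 / 53758 * 100
hit rate = 64.53%

64.53%


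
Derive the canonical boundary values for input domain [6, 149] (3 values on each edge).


Range: [6, 149]
Boundaries: just below min, min, min+1, max-1, max, just above max
Values: [5, 6, 7, 148, 149, 150]

[5, 6, 7, 148, 149, 150]


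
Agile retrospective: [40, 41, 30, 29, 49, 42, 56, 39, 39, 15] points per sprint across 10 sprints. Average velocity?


Formula: Avg velocity = Total points / Number of sprints
Points: [40, 41, 30, 29, 49, 42, 56, 39, 39, 15]
Sum = 40 + 41 + 30 + 29 + 49 + 42 + 56 + 39 + 39 + 15 = 380
Avg velocity = 380 / 10 = 38.0 points/sprint

38.0 points/sprint


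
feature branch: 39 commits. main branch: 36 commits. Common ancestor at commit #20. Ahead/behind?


Common ancestor: commit #20
feature commits after divergence: 39 - 20 = 19
main commits after divergence: 36 - 20 = 16
feature is 19 commits ahead of main
main is 16 commits ahead of feature

feature ahead: 19, main ahead: 16


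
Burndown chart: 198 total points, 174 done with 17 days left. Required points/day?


Formula: Required rate = Remaining points / Days left
Remaining = 198 - 174 = 24 points
Required rate = 24 / 17 = 1.41 points/day

1.41 points/day


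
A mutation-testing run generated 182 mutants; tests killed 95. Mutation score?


Mutation score = killed / total * 100
Mutation score = 95 / 182 * 100
Mutation score = 52.2%

52.2%


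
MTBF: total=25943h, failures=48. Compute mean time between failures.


Formula: MTBF = Total operating time / Number of failures
MTBF = 25943 / 48
MTBF = 540.48 hours

540.48 hours


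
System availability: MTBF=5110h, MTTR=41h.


Availability = MTBF / (MTBF + MTTR)
Availability = 5110 / (5110 + 41)
Availability = 5110 / 5151
Availability = 99.204%

99.204%


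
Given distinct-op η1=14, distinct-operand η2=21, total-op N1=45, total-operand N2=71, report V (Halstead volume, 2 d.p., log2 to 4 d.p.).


Formula: V = N * log2(η), where N = N1 + N2 and η = η1 + η2
η = 14 + 21 = 35
N = 45 + 71 = 116
log2(35) ≈ 5.1293
V = 116 * 5.1293 = 595.00

595.00
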